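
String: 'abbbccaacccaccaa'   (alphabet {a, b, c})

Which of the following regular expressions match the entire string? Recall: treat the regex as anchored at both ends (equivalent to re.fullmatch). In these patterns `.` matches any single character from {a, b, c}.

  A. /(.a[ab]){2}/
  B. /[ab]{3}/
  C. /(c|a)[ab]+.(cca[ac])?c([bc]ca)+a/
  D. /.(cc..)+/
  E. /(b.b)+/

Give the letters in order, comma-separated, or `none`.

A → no match
B → no match
C → match
D → no match
E → no match — must start with 'b'

C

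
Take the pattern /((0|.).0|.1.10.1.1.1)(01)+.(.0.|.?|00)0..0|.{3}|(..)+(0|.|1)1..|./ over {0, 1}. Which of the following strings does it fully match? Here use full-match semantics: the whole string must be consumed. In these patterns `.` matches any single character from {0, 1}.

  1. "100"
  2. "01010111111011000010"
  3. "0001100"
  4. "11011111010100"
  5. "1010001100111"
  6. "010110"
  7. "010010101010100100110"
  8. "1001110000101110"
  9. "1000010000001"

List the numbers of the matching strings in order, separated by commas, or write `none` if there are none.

1, 2, 4, 6, 8

1 → match
2 → match
3 → no match
4 → match
5 → no match
6 → match
7 → no match
8 → match
9 → no match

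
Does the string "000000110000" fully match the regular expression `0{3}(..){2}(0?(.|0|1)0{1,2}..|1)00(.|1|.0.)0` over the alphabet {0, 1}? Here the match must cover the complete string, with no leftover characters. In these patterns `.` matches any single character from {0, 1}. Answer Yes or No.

Yes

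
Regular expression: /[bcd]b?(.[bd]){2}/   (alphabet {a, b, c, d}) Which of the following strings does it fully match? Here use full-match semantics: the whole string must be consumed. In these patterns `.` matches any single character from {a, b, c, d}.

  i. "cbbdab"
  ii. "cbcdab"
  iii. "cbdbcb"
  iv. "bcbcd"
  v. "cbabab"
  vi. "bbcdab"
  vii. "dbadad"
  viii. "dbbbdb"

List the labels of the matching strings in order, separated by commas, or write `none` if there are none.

i → match
ii → match
iii → match
iv → match
v → match
vi → match
vii → match
viii → match

i, ii, iii, iv, v, vi, vii, viii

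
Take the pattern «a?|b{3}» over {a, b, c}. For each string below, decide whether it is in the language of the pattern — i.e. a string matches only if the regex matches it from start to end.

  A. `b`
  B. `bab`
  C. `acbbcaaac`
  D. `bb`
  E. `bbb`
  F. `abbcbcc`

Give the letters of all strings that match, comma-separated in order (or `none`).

A → no match
B → no match
C → no match
D → no match
E → match
F → no match

E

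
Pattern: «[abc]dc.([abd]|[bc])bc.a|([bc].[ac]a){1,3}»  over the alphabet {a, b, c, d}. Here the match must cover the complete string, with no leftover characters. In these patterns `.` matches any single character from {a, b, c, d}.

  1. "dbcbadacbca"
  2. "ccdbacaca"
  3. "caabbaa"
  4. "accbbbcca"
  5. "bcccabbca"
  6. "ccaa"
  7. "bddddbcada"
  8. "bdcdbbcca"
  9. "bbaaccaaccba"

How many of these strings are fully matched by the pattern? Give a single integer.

1. "dbcbadacbca" → no match
2. "ccdbacaca" → no match
3. "caabbaa" → no match
4. "accbbbcca" → no match
5. "bcccabbca" → no match
6. "ccaa" → match
7. "bddddbcada" → no match
8. "bdcdbbcca" → match
9. "bbaaccaaccba" → no match
Total matched: 2

2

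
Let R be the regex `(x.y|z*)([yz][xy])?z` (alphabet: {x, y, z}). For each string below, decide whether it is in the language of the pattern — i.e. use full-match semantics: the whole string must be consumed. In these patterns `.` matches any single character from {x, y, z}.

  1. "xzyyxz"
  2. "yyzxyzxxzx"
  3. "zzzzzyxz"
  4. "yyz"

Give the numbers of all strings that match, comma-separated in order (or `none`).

1, 3, 4

1. "xzyyxz" → match
2. "yyzxyzxxzx" → no match — must end with "z"
3. "zzzzzyxz" → match
4. "yyz" → match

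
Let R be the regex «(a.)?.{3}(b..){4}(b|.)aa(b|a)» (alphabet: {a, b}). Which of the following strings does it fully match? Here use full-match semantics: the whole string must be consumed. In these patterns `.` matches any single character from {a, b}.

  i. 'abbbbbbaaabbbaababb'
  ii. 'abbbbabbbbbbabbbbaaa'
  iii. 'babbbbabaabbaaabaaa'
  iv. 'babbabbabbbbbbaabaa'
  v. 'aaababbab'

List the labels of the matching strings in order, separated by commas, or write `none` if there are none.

i → no match
ii → no match
iii → no match
iv → no match
v. 'aaababbab' → no match

none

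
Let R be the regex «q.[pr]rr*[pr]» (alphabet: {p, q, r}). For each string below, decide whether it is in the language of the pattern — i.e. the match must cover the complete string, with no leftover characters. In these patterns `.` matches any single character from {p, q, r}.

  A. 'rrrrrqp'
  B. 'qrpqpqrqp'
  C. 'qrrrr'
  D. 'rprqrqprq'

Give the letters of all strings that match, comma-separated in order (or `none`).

C

A → no match — must start with 'q'
B → no match
C → match
D → no match — must start with 'q'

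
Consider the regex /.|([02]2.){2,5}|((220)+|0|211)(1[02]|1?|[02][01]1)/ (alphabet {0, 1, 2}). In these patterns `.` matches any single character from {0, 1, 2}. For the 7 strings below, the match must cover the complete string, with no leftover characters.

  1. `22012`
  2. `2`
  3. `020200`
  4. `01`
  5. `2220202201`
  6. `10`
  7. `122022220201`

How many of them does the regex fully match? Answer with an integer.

3

1 → match
2 → match
3 → no match
4 → match
5 → no match
6 → no match
7 → no match
Total matched: 3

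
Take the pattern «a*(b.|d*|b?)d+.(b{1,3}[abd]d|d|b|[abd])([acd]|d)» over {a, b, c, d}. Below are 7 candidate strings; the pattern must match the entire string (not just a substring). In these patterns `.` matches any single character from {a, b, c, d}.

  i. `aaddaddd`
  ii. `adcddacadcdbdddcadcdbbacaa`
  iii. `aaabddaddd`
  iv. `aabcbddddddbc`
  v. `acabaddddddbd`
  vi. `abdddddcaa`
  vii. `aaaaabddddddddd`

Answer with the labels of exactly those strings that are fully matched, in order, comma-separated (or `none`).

i → no match
ii → no match
iii → no match
iv → no match
v → no match
vi → match
vii → match

vi, vii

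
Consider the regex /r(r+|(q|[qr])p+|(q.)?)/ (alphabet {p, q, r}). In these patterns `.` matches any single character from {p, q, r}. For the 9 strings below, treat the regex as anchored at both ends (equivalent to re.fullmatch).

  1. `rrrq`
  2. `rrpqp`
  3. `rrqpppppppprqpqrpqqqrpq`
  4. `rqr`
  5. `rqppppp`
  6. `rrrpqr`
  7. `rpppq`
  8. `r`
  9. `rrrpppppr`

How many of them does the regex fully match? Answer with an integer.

3

1 → no match
2 → no match
3 → no match
4 → match
5 → match
6 → no match
7 → no match
8 → match
9 → no match
Total matched: 3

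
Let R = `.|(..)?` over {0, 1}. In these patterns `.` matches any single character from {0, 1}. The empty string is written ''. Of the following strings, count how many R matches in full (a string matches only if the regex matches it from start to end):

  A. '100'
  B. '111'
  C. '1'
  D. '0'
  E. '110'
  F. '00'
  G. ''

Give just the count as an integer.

A → no match
B → no match
C → match
D → match
E → no match
F → match
G → match
Total matched: 4

4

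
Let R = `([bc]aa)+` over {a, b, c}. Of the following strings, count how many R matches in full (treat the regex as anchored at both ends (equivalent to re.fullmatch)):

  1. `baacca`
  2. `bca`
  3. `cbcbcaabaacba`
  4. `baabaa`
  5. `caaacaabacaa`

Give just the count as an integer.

1

1 → no match — must end with `aa`
2 → no match — must end with `aa`
3 → no match — must end with `aa`
4 → match
5 → no match
Total matched: 1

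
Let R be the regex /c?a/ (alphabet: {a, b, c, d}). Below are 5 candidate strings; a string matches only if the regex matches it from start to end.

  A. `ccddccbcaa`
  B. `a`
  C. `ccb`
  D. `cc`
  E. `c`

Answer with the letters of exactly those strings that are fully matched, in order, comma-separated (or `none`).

B

A → no match
B → match
C → no match — must end with `a`
D → no match — must end with `a`
E → no match — must end with `a`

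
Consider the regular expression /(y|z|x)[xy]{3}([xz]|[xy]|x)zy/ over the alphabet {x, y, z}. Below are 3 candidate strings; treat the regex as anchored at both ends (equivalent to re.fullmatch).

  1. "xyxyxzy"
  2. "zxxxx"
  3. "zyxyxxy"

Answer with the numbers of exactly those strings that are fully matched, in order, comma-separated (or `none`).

1

1 → match
2 → no match — must end with "zy"
3 → no match — must end with "zy"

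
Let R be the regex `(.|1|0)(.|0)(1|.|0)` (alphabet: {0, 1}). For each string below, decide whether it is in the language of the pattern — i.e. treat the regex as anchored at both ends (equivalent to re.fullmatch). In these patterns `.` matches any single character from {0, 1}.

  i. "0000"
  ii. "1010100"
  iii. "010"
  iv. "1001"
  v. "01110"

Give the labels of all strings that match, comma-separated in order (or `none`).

i → no match
ii → no match
iii → match
iv → no match
v → no match

iii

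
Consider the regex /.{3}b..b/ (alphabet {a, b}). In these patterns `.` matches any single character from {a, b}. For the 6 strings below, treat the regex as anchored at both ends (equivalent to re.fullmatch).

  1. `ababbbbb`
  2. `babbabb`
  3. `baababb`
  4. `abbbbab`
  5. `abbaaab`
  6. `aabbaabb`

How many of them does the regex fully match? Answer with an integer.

1 → no match
2 → match
3 → match
4 → match
5 → no match
6 → no match
Total matched: 3

3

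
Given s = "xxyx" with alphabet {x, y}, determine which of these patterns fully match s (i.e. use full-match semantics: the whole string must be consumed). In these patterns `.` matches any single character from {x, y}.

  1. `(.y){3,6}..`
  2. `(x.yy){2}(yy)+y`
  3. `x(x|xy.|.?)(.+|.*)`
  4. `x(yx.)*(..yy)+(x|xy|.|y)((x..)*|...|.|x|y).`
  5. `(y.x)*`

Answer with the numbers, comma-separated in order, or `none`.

1 → no match
2 → no match — must end with "yyy"
3 → match
4 → no match
5 → no match

3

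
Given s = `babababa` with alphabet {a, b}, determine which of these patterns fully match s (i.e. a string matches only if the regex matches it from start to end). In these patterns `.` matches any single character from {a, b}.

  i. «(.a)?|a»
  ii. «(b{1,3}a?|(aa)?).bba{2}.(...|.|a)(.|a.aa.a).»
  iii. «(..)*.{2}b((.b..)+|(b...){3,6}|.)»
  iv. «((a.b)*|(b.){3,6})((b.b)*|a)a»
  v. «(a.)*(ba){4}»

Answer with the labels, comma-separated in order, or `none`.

i → no match
ii → no match
iii → match
iv → no match
v → match

iii, v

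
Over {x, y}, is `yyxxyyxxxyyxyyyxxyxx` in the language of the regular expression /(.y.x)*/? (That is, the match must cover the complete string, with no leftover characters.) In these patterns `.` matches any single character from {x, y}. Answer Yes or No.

Yes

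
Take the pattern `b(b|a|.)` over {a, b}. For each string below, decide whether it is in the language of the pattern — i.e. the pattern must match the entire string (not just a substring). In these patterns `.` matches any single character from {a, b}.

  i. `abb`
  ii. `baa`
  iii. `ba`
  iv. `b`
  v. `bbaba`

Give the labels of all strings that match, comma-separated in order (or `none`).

iii

i → no match — must start with `b`
ii → no match
iii → match
iv → no match
v → no match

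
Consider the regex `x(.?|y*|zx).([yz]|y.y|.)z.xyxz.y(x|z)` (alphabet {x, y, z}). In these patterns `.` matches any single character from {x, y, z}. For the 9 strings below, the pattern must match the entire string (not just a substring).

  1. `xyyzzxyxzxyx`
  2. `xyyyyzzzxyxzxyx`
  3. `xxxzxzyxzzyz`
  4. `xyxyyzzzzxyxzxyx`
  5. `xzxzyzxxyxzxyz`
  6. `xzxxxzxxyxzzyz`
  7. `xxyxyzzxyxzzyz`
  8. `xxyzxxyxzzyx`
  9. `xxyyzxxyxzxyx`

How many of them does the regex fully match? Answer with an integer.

7

1 → match
2 → match
3 → no match
4 → no match
5 → match
6 → match
7 → match
8 → match
9 → match
Total matched: 7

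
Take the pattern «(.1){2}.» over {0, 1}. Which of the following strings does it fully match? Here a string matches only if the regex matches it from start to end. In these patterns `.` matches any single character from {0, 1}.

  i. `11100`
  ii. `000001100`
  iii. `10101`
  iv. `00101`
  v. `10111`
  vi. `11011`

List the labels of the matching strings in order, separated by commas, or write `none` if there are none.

i → no match
ii → no match
iii → no match
iv → no match
v → no match
vi → match

vi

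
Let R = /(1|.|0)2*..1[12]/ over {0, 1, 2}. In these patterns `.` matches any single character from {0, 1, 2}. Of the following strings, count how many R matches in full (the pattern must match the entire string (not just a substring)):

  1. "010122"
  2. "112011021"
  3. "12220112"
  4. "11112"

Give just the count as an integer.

1 → no match
2 → no match
3 → match
4 → match
Total matched: 2

2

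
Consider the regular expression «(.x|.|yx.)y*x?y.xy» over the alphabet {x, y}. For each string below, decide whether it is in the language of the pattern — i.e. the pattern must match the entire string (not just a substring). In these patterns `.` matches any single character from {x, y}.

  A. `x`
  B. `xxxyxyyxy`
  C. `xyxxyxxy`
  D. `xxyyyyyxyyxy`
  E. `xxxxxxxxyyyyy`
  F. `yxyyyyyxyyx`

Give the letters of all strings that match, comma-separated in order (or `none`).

D

A → no match — must end with `xy`
B → no match
C → no match
D → match
E → no match — must end with `xy`
F → no match — must end with `xy`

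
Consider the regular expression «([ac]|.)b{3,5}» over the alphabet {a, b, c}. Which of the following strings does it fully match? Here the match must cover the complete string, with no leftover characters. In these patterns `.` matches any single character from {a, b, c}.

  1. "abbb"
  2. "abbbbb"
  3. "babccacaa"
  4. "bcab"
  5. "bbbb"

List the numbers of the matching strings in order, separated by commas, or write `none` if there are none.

1, 2, 5

1 → match
2 → match
3 → no match — must end with "b"
4 → no match
5 → match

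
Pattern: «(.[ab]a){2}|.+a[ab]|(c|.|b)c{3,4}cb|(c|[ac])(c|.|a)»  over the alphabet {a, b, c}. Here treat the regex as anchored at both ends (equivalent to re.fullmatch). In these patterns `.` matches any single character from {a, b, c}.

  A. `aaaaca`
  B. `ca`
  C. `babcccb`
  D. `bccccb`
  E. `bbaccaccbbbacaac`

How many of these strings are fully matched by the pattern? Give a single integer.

A. `aaaaca` → no match
B. `ca` → match
C. `babcccb` → no match
D. `bccccb` → match
E → no match
Total matched: 2

2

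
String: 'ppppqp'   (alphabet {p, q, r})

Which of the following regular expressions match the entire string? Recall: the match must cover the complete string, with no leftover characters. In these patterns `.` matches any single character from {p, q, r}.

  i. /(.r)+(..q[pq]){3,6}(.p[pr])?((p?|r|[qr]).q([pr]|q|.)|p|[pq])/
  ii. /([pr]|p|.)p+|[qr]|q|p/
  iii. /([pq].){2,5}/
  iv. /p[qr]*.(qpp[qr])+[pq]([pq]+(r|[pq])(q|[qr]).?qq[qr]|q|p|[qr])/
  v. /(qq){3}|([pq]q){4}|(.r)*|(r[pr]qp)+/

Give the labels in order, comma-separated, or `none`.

i → no match
ii → no match
iii → match
iv → no match
v → no match

iii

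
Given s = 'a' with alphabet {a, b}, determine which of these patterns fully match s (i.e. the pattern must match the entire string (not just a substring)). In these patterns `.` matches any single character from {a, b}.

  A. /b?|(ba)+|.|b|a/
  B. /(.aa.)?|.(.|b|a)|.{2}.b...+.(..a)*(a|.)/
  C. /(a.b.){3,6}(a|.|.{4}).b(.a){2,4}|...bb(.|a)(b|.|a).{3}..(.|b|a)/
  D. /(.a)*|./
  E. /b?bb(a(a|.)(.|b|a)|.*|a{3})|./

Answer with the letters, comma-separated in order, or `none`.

A → match
B → no match
C → no match
D → match
E → match

A, D, E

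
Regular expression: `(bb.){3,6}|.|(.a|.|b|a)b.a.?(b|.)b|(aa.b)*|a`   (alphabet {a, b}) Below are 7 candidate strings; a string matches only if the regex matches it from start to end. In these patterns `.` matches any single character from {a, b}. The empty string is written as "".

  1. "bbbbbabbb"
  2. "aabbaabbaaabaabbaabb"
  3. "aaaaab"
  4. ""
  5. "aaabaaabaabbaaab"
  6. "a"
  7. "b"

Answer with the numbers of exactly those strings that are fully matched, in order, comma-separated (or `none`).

1, 2, 4, 5, 6, 7

1 → match
2 → match
3 → no match
4 → match
5 → match
6 → match
7 → match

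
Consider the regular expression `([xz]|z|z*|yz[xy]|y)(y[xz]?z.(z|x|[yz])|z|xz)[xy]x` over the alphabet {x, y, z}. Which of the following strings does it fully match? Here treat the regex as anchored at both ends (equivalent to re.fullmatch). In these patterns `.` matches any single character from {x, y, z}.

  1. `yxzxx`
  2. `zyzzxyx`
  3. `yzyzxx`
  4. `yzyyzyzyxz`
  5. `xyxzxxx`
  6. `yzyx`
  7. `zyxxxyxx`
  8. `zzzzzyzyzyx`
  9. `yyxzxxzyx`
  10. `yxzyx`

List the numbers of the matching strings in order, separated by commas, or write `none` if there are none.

1, 2, 3, 6, 8, 10

1 → match
2 → match
3 → match
4 → no match — must end with `x`
5 → no match
6 → match
7 → no match
8 → match
9 → no match
10 → match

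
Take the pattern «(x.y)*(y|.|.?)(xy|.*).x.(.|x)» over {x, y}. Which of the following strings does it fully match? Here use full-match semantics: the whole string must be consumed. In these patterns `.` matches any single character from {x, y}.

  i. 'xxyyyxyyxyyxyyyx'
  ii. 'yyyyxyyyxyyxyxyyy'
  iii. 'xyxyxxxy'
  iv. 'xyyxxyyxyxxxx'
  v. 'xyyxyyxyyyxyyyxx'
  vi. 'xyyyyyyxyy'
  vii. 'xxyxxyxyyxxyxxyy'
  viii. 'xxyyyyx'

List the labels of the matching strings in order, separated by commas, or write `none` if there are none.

i → no match
ii → no match
iii. 'xyxyxxxy' → match
iv → match
v → no match
vi. 'xyyyyyyxyy' → match
vii → match
viii. 'xxyyyyx' → no match

iii, iv, vi, vii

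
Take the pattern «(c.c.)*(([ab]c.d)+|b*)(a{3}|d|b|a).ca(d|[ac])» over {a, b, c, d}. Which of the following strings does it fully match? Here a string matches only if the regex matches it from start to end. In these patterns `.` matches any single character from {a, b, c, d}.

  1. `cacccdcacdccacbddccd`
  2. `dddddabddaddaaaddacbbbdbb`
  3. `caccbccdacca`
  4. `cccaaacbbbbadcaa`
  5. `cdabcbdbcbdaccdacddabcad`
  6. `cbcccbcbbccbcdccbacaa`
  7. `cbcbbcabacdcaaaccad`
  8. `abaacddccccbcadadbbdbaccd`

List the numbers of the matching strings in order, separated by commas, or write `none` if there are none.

none

1 → no match
2 → no match
3. `caccbccdacca` → no match
4 → no match
5 → no match
6 → no match
7 → no match
8 → no match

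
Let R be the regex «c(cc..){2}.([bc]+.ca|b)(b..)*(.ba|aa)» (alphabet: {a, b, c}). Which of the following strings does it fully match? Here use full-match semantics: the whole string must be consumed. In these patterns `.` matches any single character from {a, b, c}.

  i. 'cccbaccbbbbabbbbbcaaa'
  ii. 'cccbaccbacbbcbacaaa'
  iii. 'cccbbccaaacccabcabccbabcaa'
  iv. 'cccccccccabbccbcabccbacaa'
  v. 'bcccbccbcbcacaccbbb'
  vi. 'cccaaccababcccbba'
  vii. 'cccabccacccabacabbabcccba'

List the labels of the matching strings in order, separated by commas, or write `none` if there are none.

i → no match
ii → match
iii → no match
iv → match
v → no match — must start with 'ccc'
vi → no match
vii → no match

ii, iv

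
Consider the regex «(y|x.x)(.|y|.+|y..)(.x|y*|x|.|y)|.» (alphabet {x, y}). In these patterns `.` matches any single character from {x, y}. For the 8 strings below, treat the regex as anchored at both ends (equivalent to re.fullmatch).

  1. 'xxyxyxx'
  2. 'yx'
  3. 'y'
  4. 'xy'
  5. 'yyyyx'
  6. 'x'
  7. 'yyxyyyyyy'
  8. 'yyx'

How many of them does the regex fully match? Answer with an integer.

1 → no match
2 → match
3 → match
4 → no match
5 → match
6 → match
7 → match
8 → match
Total matched: 6

6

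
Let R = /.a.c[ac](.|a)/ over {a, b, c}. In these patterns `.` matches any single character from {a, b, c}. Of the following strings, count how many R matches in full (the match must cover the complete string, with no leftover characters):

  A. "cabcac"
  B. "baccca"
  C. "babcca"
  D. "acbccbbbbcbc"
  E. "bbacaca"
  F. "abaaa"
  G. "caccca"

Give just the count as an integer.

A. "cabcac" → match
B. "baccca" → match
C. "babcca" → match
D. "acbccbbbbcbc" → no match
E. "bbacaca" → no match
F. "abaaa" → no match
G. "caccca" → match
Total matched: 4

4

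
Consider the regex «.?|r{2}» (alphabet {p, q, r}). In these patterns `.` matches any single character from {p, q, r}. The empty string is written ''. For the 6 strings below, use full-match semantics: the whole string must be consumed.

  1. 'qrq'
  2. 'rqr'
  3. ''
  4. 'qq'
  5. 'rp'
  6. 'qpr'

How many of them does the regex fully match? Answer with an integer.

1 → no match
2 → no match
3 → match
4 → no match
5 → no match
6 → no match
Total matched: 1

1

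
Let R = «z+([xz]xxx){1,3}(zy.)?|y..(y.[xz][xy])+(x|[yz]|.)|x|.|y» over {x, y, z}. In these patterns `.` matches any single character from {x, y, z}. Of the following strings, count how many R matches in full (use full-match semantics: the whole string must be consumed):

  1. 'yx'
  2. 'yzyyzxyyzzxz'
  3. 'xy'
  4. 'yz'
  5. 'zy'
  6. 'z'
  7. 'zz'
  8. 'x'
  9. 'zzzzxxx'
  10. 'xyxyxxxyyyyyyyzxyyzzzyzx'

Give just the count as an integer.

1 → no match
2 → match
3 → no match
4 → no match
5 → no match
6 → match
7 → no match
8 → match
9 → match
10 → no match
Total matched: 4

4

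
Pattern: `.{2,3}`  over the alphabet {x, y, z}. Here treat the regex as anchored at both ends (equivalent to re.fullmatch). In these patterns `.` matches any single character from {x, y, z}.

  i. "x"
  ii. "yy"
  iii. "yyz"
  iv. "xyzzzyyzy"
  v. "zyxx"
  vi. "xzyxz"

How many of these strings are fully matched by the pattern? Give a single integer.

i. "x" → no match
ii. "yy" → match
iii. "yyz" → match
iv. "xyzzzyyzy" → no match
v. "zyxx" → no match
vi. "xzyxz" → no match
Total matched: 2

2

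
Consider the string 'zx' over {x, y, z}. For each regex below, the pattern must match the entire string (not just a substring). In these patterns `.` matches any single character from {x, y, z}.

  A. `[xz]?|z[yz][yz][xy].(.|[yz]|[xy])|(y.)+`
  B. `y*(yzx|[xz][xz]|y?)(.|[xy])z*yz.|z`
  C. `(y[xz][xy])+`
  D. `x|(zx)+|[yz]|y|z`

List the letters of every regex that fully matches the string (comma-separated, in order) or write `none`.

A → no match
B → no match
C → no match — must start with 'y'
D → match

D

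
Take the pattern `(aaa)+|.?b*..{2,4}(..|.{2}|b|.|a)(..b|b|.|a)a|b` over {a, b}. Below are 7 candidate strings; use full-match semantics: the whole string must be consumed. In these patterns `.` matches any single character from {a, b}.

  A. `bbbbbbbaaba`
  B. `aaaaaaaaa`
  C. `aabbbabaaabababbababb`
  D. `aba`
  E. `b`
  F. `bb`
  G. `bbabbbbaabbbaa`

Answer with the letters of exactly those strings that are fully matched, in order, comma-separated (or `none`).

A → match
B → match
C → no match
D → no match
E → match
F → no match
G → no match

A, B, E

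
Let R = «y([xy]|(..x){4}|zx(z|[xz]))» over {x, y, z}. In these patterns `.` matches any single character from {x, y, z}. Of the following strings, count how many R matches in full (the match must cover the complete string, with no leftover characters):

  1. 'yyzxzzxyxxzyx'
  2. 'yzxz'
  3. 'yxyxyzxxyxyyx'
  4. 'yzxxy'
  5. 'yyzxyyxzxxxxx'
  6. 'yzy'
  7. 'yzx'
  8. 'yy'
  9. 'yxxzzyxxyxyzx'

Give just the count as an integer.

1 → match
2 → match
3 → match
4 → no match
5 → match
6 → no match
7 → no match
8 → match
9 → no match
Total matched: 5

5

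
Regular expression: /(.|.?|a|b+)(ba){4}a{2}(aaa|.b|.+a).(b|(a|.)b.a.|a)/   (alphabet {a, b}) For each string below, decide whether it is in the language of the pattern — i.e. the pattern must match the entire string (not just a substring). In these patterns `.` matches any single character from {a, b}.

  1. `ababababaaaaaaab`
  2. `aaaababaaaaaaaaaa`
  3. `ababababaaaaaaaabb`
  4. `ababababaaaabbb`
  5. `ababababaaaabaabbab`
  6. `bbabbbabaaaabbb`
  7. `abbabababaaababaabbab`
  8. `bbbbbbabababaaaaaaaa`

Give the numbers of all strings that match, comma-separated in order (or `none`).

1, 3, 4, 5, 8

1 → match
2 → no match
3 → match
4 → match
5 → match
6 → no match
7 → no match
8 → match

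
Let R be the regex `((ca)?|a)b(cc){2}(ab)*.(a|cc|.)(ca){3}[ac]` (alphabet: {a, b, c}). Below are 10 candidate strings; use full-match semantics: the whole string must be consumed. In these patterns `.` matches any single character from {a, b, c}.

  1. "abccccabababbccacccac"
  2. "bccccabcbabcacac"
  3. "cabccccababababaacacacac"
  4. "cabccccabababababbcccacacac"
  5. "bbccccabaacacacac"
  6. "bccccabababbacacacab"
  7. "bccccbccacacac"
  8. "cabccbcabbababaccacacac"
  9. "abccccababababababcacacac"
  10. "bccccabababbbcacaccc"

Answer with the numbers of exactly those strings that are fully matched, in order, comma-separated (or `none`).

1 → no match
2 → no match
3 → match
4 → match
5 → no match
6 → no match
7 → match
8 → no match
9 → match
10 → no match

3, 4, 7, 9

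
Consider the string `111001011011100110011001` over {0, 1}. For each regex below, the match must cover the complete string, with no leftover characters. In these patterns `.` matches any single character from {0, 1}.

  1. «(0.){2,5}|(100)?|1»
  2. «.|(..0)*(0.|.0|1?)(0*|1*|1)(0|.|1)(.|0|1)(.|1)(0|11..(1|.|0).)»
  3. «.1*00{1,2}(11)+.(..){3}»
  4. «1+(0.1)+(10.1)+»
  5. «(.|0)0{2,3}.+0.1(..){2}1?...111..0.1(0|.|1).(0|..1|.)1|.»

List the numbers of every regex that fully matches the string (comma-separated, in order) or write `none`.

1 → no match
2 → no match
3 → no match
4 → match
5 → no match

4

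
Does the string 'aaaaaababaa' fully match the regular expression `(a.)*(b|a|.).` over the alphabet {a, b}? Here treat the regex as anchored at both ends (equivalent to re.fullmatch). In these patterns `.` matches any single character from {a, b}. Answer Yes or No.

No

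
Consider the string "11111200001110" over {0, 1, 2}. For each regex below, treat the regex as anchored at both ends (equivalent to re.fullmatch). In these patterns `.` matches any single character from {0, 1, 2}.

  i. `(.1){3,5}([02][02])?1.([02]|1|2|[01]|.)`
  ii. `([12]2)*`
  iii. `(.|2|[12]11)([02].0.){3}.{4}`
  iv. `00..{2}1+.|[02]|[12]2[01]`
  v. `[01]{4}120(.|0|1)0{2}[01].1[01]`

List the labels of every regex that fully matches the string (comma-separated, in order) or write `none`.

v

i → no match
ii → no match
iii → no match
iv → no match
v → match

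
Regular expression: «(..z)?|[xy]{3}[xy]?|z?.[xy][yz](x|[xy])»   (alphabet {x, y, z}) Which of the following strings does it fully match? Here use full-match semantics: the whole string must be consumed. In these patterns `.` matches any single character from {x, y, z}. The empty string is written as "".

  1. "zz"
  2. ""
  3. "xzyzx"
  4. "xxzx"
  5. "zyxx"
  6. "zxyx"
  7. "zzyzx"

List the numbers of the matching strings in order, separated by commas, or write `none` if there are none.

2, 4, 6, 7

1 → no match
2 → match
3 → no match
4 → match
5 → no match
6 → match
7 → match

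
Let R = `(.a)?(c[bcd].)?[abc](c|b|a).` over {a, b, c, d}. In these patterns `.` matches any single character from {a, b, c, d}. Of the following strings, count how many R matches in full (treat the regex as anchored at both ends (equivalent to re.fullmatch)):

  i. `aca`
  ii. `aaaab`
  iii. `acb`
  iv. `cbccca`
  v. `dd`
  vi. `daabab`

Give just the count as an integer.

4

i → match
ii → match
iii → match
iv → match
v → no match
vi → no match
Total matched: 4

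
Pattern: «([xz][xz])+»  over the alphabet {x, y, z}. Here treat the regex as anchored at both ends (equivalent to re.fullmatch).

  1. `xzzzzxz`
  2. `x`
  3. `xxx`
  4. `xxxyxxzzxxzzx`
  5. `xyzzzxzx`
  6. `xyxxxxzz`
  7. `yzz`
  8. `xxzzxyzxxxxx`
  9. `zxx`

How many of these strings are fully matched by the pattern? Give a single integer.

0

1 → no match
2 → no match
3 → no match
4 → no match
5 → no match
6 → no match
7 → no match
8 → no match
9 → no match
Total matched: 0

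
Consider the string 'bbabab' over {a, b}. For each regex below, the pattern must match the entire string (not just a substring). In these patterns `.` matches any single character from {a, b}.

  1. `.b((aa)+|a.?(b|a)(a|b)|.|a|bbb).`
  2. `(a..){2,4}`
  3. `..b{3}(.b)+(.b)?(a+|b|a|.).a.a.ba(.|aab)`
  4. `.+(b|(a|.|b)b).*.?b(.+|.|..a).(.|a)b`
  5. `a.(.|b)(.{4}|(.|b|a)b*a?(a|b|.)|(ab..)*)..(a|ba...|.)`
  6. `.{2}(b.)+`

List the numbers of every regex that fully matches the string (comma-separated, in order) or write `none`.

1 → match
2 → no match — must start with 'a'
3 → no match
4 → no match
5 → no match — must start with 'a'
6 → no match

1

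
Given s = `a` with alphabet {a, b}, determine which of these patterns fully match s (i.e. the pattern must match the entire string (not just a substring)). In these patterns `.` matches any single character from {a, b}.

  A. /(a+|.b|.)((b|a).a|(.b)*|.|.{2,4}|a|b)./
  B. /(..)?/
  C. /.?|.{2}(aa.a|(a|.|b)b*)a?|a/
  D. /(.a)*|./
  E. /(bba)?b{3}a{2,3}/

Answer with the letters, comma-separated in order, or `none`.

C, D

A → no match
B → no match
C → match
D → match
E → no match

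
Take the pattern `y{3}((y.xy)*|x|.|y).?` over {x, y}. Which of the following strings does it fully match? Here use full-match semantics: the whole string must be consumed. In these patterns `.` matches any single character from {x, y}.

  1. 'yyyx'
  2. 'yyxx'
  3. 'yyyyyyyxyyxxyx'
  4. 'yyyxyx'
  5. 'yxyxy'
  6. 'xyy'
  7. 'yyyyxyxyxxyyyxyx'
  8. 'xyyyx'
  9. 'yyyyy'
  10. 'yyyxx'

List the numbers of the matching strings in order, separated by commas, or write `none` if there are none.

1, 9, 10

1 → match
2 → no match
3 → no match
4 → no match
5 → no match
6 → no match — must start with 'y'
7 → no match
8 → no match — must start with 'y'
9 → match
10 → match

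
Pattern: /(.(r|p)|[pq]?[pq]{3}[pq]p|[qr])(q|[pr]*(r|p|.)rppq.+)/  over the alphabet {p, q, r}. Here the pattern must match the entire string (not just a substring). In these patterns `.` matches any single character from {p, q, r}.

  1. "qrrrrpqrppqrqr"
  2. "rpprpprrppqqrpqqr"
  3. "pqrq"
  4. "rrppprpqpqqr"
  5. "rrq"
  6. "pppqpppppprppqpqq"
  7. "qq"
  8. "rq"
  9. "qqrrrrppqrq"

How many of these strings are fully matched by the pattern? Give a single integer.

6

1 → match
2 → match
3 → no match
4 → no match
5 → match
6 → match
7 → match
8 → match
9 → no match
Total matched: 6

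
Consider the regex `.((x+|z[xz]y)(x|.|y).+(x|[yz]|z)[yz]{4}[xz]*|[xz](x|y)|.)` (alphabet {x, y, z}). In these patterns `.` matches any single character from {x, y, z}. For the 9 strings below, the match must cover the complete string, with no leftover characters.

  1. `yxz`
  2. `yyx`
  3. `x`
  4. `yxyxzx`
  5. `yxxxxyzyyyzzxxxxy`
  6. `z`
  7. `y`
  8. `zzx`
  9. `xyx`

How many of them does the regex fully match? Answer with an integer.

1 → no match
2 → no match
3 → no match
4 → no match
5 → no match
6 → no match
7 → no match
8 → match
9 → no match
Total matched: 1

1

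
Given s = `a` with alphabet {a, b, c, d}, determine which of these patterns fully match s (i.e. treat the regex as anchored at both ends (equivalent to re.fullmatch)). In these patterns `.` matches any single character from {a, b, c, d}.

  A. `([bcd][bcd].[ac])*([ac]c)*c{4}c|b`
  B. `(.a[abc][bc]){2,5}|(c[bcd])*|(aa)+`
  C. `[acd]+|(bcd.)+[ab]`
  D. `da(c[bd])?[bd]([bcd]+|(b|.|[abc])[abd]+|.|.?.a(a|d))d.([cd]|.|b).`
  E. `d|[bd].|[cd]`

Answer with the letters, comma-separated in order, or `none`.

C

A → no match
B → no match
C → match
D → no match — must start with `da`
E → no match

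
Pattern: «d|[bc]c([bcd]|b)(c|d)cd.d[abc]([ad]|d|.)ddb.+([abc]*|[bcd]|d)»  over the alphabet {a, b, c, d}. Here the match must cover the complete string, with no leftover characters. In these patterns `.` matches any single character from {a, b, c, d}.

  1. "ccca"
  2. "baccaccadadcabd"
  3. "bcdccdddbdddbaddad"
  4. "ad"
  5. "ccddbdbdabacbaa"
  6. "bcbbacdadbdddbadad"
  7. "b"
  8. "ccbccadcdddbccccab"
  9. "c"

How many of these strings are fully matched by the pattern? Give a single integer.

1 → no match
2 → no match
3 → match
4 → no match
5 → no match
6 → no match
7 → no match
8 → no match
9 → no match
Total matched: 1

1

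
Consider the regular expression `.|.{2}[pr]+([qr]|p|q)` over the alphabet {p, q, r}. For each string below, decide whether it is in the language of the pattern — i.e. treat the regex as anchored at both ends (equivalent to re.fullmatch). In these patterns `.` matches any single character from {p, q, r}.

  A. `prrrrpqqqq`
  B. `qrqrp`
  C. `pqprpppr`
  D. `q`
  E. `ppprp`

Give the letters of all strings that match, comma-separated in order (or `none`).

C, D, E

A → no match
B → no match
C → match
D → match
E → match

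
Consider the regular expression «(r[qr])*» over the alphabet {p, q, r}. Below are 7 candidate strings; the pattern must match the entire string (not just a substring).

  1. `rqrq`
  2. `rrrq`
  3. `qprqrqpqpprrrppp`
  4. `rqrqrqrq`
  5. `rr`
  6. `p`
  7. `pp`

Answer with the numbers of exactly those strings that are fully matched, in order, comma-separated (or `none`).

1 → match
2 → match
3 → no match
4 → match
5 → match
6 → no match
7 → no match

1, 2, 4, 5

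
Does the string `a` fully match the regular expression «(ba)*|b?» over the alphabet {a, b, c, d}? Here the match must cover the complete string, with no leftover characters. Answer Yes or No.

No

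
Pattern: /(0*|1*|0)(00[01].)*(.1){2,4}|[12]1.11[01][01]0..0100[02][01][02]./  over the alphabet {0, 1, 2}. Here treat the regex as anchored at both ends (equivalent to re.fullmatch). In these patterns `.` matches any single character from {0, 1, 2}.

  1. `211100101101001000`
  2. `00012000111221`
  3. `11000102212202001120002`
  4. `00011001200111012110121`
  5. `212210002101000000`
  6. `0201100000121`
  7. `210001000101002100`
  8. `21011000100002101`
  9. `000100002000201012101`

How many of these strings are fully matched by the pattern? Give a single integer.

1

1 → no match
2 → no match
3 → no match
4 → no match
5 → no match
6 → no match
7 → no match
8 → no match
9 → match
Total matched: 1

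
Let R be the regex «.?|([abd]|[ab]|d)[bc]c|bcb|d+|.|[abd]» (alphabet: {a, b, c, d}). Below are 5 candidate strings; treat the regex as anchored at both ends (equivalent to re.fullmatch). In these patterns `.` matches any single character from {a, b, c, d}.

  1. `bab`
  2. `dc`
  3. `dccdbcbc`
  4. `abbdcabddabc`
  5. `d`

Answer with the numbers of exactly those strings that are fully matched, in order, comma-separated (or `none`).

1 → no match
2 → no match
3 → no match
4 → no match
5 → match

5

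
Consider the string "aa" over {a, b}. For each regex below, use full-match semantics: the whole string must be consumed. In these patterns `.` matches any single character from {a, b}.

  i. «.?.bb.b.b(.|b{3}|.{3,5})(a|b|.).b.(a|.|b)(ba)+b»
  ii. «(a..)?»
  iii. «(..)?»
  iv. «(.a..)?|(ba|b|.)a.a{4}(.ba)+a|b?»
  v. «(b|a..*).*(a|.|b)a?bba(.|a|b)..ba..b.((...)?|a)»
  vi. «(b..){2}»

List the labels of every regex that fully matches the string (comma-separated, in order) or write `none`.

iii

i → no match — must end with "bab"
ii → no match
iii → match
iv → no match
v → no match
vi → no match — must start with "b"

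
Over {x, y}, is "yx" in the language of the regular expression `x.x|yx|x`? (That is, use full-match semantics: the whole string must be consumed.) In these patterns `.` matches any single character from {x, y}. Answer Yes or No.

Yes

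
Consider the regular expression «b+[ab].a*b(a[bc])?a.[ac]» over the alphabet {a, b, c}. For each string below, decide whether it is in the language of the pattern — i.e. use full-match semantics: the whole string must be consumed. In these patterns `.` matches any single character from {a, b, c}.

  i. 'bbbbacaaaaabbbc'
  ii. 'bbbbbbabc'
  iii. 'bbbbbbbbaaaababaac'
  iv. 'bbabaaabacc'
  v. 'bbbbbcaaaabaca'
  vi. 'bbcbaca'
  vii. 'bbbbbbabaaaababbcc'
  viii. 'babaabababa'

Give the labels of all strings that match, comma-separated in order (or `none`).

i → no match
ii → match
iii → match
iv → match
v → match
vi → match
vii → no match
viii → match

ii, iii, iv, v, vi, viii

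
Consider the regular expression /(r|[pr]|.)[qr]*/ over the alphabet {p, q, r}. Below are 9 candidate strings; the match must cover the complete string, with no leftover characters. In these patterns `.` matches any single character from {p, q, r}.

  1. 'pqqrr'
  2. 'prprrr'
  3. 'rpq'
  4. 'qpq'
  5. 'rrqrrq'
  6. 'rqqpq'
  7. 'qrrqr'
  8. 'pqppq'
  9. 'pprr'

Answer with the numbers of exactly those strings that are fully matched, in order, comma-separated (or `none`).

1, 5, 7

1 → match
2 → no match
3 → no match
4 → no match
5 → match
6 → no match
7 → match
8 → no match
9 → no match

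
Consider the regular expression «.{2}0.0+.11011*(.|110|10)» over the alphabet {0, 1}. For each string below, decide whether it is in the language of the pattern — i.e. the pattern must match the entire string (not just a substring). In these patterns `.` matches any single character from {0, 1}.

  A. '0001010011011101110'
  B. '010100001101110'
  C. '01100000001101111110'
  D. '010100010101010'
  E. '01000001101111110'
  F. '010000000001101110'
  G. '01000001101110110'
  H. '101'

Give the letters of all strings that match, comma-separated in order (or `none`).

A → no match
B → match
C → no match
D → no match
E → match
F → match
G → no match
H → no match

B, E, F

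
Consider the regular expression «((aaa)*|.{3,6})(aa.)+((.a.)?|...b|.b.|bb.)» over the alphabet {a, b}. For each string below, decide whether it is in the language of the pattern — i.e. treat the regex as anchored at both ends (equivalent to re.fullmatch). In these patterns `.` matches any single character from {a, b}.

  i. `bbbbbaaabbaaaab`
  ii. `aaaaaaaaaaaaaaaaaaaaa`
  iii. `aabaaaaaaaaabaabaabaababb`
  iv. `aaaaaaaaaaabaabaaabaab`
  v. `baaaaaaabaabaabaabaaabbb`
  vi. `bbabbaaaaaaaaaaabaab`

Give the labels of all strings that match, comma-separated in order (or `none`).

ii, iii, iv, v, vi

i → no match
ii → match
iii → match
iv → match
v → match
vi → match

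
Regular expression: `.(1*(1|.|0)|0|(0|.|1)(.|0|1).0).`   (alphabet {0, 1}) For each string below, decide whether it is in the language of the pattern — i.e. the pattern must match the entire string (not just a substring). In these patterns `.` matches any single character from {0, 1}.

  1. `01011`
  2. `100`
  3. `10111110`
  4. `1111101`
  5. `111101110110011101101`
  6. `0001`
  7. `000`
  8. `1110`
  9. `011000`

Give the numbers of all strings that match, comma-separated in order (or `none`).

1. `01011` → no match
2. `100` → match
3. `10111110` → no match
4. `1111101` → match
5 → no match
6. `0001` → no match
7. `000` → match
8. `1110` → match
9. `011000` → match

2, 4, 7, 8, 9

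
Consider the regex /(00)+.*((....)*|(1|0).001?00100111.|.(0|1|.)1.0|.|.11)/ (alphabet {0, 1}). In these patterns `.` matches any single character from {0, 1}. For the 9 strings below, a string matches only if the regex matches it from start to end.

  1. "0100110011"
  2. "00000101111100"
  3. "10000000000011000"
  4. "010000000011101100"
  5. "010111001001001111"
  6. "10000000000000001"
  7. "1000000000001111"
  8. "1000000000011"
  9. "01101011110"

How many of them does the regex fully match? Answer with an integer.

1

1. "0100110011" → no match — must start with "00"
2 → match
3 → no match — must start with "00"
4 → no match — must start with "00"
5 → no match — must start with "00"
6 → no match — must start with "00"
7 → no match — must start with "00"
8 → no match — must start with "00"
9. "01101011110" → no match — must start with "00"
Total matched: 1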